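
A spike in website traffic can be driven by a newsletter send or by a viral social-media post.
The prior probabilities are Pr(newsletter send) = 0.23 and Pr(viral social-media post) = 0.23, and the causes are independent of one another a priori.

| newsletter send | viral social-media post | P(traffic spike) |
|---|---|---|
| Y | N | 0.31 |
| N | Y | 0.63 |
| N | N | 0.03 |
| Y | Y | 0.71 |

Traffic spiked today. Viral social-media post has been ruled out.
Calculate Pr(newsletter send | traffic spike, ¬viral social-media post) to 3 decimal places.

P(traffic spike | ¬viral social-media post) = 0.03×0.77 + 0.31×0.23 = 0.023100 + 0.071300 = 0.094400
Of this, 0.071300 comes from 0.31×0.23 (the newsletter send=true cases).
P(newsletter send | traffic spike, ¬viral social-media post) = 0.071300 / 0.094400 ≈ 0.755

Pr(newsletter send | traffic spike, ¬viral social-media post) ≈ 0.755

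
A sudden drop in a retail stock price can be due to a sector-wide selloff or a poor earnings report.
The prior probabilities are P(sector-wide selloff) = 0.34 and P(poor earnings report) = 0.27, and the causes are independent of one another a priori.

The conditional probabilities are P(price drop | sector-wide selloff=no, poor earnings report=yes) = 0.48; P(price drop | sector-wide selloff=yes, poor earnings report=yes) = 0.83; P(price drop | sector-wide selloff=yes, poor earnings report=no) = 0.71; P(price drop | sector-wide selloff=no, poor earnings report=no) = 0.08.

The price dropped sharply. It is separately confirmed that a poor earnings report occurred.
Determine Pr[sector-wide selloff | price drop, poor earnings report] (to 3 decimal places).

For the numerator, keep only sector-wide selloff=true terms: 0.83*0.34 = 0.282200
Denominator P(price drop | poor earnings report): 0.48*0.66 + 0.83*0.34 = 0.599000
Posterior = 0.282200 / 0.599000 ≈ 0.471

Pr[sector-wide selloff | price drop, poor earnings report] ≈ 0.471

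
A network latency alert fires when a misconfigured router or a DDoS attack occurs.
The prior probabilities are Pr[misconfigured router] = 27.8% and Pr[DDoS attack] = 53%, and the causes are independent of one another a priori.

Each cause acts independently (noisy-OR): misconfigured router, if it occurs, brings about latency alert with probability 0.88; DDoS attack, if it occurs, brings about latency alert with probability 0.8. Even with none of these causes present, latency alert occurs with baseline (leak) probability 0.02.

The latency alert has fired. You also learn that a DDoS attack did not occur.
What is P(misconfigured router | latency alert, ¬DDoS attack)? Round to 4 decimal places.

P(misconfigured router | latency alert, ¬DDoS attack) ≈ 0.9444

Under noisy-OR, P(latency alert | causes) = 1 − (1−0.02)·∏(1−qᵢ) over the active causes.
For the numerator, keep only misconfigured router=true terms: 0.8824*0.278 = 0.245307
Normalizer over all consistent configurations: 0.02*0.722 + 0.8824*0.278 = 0.259747
Posterior = 0.245307 / 0.259747 ≈ 0.9444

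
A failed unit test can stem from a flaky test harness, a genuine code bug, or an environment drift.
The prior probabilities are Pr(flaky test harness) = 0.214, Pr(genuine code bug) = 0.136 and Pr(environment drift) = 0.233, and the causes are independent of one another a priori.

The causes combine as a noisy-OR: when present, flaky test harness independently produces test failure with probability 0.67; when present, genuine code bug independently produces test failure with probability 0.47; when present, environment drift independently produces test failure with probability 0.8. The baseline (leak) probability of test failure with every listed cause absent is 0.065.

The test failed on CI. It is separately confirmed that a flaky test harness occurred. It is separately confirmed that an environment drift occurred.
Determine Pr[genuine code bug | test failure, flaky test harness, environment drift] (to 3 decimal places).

Under noisy-OR, P(test failure | causes) = 1 − (1−0.065)·∏(1−qᵢ) over the active causes.
Enumerate both values of genuine code bug and weight by the priors:
  P(test failure | flaky test harness, environment drift) = 0.93829·0.864 + 0.967294·0.136
        = 0.810683 + 0.131552 = 0.942235
Configurations with genuine code bug contribute 0.131552, so
  P(genuine code bug | test failure, flaky test harness, environment drift) = 0.131552 / 0.942235 ≈ 0.140

Pr[genuine code bug | test failure, flaky test harness, environment drift] ≈ 0.140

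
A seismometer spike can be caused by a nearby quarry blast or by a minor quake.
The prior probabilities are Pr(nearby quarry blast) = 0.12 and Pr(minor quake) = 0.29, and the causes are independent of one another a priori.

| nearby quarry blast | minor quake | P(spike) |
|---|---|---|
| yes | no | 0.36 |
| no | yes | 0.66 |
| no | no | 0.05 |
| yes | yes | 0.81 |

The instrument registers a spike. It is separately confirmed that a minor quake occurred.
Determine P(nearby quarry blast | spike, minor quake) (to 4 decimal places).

P(nearby quarry blast | spike, minor quake) ≈ 0.1434

By total probability over both values of nearby quarry blast:
  P(spike | minor quake) = 0.66·0.88 + 0.81·0.12
        = 0.580800 + 0.097200 = 0.678000
The terms with nearby quarry blast present sum to 0.097200, so
  P(nearby quarry blast | spike, minor quake) = 0.097200 / 0.678000 ≈ 0.1434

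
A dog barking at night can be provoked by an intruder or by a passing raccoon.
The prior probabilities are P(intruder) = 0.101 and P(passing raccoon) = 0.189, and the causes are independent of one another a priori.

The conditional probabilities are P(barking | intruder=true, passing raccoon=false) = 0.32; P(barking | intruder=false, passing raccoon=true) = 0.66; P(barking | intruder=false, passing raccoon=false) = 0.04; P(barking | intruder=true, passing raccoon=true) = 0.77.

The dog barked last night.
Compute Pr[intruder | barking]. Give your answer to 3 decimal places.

P(barking) = 0.04*0.899*0.811 + 0.66*0.899*0.189 + 0.32*0.101*0.811 + 0.77*0.101*0.189 = 0.029164 + 0.112141 + 0.026212 + 0.014699 = 0.182216
Restricting to configurations with intruder present: 0.026212 + 0.014699 = 0.040911.
So P(intruder | barking) = 0.040911/0.182216 ≈ 0.225.

Pr[intruder | barking] ≈ 0.225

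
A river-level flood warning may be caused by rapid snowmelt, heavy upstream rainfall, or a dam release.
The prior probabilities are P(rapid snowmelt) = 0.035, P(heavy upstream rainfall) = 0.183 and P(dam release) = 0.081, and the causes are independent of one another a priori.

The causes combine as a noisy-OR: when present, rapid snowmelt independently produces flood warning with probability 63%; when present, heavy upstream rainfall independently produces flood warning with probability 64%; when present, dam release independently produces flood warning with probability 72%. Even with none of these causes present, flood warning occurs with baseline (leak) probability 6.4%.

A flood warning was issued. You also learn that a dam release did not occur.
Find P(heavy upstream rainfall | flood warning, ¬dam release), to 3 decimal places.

P(heavy upstream rainfall | flood warning, ¬dam release) ≈ 0.640

Under noisy-OR, P(flood warning | causes) = 1 − (1−0.064)·∏(1−qᵢ) over the active causes.
Sum P(flood warning|·) weighted by the priors over the 4 (rapid snowmelt, heavy upstream rainfall) configurations:
  P(flood warning | ¬dam release) = 0.064*0.965*0.817 + 0.66304*0.965*0.183 + 0.65368*0.035*0.817 + 0.875325*0.035*0.183
        = 0.050458 + 0.117090 + 0.018692 + 0.005606 = 0.191846
The terms with heavy upstream rainfall present sum to 0.122696, so
  P(heavy upstream rainfall | flood warning, ¬dam release) = 0.122696 / 0.191846 ≈ 0.640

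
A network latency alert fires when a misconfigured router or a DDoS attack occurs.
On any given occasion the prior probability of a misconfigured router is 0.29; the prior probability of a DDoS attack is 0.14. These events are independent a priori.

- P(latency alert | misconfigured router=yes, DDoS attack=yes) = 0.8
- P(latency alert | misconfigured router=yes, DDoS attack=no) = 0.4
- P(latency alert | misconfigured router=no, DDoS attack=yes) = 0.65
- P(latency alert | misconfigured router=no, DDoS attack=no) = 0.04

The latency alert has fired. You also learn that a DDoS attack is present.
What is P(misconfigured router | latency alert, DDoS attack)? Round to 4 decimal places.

P(misconfigured router | latency alert, DDoS attack) ≈ 0.3345

Enumerate both values of misconfigured router and weight by the priors:
  P(latency alert | DDoS attack) = 0.65×0.71 + 0.8×0.29
        = 0.461500 + 0.232000 = 0.693500
Keeping only the misconfigured router-present terms gives 0.232000, so
  P(misconfigured router | latency alert, DDoS attack) = 0.232000 / 0.693500 ≈ 0.3345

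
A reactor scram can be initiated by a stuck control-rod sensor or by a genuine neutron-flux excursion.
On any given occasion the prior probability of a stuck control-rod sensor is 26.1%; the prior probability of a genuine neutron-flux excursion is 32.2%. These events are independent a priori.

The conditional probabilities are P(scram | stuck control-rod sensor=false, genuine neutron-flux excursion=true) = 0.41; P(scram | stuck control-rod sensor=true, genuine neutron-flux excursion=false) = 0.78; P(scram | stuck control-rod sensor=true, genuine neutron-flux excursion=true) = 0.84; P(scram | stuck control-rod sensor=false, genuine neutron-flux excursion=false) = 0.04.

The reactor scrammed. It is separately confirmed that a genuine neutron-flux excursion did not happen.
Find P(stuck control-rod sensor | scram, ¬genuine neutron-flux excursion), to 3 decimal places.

P(stuck control-rod sensor | scram, ¬genuine neutron-flux excursion) ≈ 0.873

Enumerate both values of stuck control-rod sensor and weight by the priors:
  P(scram | ¬genuine neutron-flux excursion) = 0.04·0.739 + 0.78·0.261
        = 0.029560 + 0.203580 = 0.233140
The terms with stuck control-rod sensor present sum to 0.203580, so
  P(stuck control-rod sensor | scram, ¬genuine neutron-flux excursion) = 0.203580 / 0.233140 ≈ 0.873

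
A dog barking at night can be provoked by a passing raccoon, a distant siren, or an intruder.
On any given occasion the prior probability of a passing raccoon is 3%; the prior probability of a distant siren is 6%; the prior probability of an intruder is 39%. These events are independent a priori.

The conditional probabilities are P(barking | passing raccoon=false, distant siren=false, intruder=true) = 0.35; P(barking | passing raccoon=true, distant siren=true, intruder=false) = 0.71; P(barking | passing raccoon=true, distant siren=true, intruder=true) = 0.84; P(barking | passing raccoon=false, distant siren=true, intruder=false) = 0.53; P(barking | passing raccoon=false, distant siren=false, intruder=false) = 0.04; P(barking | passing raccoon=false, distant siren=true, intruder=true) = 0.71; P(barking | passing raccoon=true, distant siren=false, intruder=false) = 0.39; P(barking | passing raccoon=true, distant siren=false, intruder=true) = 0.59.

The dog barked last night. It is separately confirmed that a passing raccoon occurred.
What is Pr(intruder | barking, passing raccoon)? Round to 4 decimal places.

P(barking | passing raccoon) = 0.39·0.94·0.61 + 0.59·0.94·0.39 + 0.71·0.06·0.61 + 0.84·0.06·0.39 = 0.223626 + 0.216294 + 0.025986 + 0.019656 = 0.485562
Of this, 0.235950 comes from 0.216294 + 0.019656 (the intruder=true cases).
P(intruder | barking, passing raccoon) = 0.235950 / 0.485562 ≈ 0.4859

Pr(intruder | barking, passing raccoon) ≈ 0.4859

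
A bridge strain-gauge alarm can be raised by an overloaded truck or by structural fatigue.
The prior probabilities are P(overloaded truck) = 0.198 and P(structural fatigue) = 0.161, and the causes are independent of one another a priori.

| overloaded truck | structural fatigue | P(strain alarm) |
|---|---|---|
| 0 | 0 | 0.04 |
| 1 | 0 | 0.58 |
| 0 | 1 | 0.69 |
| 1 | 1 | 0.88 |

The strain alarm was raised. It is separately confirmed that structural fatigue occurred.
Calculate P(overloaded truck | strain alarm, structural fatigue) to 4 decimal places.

P(overloaded truck | strain alarm, structural fatigue) ≈ 0.2395

Sum P(strain alarm|·) weighted by the priors over both values of overloaded truck:
  P(strain alarm | structural fatigue) = 0.69·0.802 + 0.88·0.198
        = 0.553380 + 0.174240 = 0.727620
The terms with overloaded truck present sum to 0.174240, so
  P(overloaded truck | strain alarm, structural fatigue) = 0.174240 / 0.727620 ≈ 0.2395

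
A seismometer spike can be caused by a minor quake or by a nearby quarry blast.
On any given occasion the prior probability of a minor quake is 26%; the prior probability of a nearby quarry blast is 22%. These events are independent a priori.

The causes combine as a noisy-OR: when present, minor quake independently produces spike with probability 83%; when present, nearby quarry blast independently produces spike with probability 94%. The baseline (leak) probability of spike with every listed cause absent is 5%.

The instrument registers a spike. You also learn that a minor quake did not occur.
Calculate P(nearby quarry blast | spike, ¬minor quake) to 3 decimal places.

Under noisy-OR, P(spike | causes) = 1 − (1−0.05)·∏(1−qᵢ) over the active causes.
Sum P(spike|·) weighted by the priors over both values of nearby quarry blast:
  P(spike | ¬minor quake) = 0.05*0.78 + 0.943*0.22
        = 0.039000 + 0.207460 = 0.246460
Keeping only the nearby quarry blast-present terms gives 0.207460, so
  P(nearby quarry blast | spike, ¬minor quake) = 0.207460 / 0.246460 ≈ 0.842

P(nearby quarry blast | spike, ¬minor quake) ≈ 0.842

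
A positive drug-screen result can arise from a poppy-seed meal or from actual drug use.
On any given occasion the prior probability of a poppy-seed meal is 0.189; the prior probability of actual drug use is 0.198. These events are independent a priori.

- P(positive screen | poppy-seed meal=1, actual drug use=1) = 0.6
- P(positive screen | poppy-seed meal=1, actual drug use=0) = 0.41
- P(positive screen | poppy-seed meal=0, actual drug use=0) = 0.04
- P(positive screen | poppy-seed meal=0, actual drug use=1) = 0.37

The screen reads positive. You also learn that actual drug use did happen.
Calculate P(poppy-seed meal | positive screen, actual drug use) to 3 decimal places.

Weight on poppy-seed meal=true, given the evidence: 0.6·0.189 = 0.113400
Denominator P(positive screen | actual drug use): 0.37·0.811 + 0.6·0.189 = 0.413470
P(poppy-seed meal | positive screen, actual drug use) = 0.113400/0.413470 ≈ 0.274

P(poppy-seed meal | positive screen, actual drug use) ≈ 0.274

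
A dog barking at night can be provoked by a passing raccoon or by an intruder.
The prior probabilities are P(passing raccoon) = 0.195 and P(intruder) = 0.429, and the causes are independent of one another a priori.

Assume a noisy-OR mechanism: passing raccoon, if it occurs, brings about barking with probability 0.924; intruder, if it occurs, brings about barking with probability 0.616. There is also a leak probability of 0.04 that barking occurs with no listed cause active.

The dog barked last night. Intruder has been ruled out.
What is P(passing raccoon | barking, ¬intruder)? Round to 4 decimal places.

P(passing raccoon | barking, ¬intruder) ≈ 0.8488

Under noisy-OR, P(barking | causes) = 1 − (1−0.04)·∏(1−qᵢ) over the active causes.
Weight on passing raccoon=true, given the evidence: 0.92704×0.195 = 0.180773
Denominator P(barking | ¬intruder): 0.04×0.805 + 0.92704×0.195 = 0.212973
Posterior = 0.180773 / 0.212973 ≈ 0.8488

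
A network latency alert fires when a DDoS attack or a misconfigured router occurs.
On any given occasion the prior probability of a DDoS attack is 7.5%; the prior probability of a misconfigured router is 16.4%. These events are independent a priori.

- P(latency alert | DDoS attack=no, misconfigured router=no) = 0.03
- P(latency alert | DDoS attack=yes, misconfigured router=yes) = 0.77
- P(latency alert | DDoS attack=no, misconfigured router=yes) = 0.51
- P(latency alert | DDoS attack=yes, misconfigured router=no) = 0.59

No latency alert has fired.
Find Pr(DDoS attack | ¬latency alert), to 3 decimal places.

Pr(DDoS attack | ¬latency alert) ≈ 0.033

By total probability over the 4 (DDoS attack, misconfigured router) configurations:
  P(¬latency alert) = 0.97·0.925·0.836 + 0.49·0.925·0.164 + 0.41·0.075·0.836 + 0.23·0.075·0.164
        = 0.750101 + 0.074333 + 0.025707 + 0.002829 = 0.852970
The terms with DDoS attack present sum to 0.028536, so
  P(DDoS attack | ¬latency alert) = 0.028536 / 0.852970 ≈ 0.033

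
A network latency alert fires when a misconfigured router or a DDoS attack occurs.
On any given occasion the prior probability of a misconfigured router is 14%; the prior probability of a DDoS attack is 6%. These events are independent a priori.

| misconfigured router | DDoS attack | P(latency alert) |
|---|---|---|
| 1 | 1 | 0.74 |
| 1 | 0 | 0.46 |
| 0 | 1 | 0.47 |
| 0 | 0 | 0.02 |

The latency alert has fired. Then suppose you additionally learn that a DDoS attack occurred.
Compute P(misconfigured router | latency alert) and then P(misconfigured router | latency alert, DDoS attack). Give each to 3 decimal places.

P(misconfigured router | latency alert) ≈ 0.623; P(misconfigured router | latency alert, DDoS attack) ≈ 0.204

Numerator (weight on configurations with misconfigured router): 0.060536 + 0.006216 = 0.066752
Normalizer over all consistent configurations: 0.02·0.86·0.94 + 0.47·0.86·0.06 + 0.46·0.14·0.94 + 0.74·0.14·0.06 = 0.107172
P(misconfigured router | latency alert) = 0.066752/0.107172 ≈ 0.623

With the extra evidence:
Numerator (weight on configurations with misconfigured router): 0.74*0.14 = 0.103600
The normalizing constant is 0.47*0.86 + 0.74*0.14 = 0.507800
Posterior = 0.103600 / 0.507800 ≈ 0.204
— DDoS attack explains away the evidence for misconfigured router.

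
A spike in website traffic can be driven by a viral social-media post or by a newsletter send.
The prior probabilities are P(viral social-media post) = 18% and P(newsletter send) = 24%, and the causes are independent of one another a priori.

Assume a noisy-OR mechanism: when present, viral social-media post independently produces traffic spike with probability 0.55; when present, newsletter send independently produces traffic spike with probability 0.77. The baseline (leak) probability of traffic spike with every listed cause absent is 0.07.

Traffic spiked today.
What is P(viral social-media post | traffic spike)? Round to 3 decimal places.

P(viral social-media post | traffic spike) ≈ 0.374

Under noisy-OR, P(traffic spike | causes) = 1 − (1−0.07)·∏(1−qᵢ) over the active causes.
Numerator (weight on configurations with viral social-media post): 0.079549 + 0.039042 = 0.118591
Denominator P(traffic spike): 0.07*0.82*0.76 + 0.7861*0.82*0.24 + 0.5815*0.18*0.76 + 0.903745*0.18*0.24 = 0.316919
Posterior = 0.118591 / 0.316919 ≈ 0.374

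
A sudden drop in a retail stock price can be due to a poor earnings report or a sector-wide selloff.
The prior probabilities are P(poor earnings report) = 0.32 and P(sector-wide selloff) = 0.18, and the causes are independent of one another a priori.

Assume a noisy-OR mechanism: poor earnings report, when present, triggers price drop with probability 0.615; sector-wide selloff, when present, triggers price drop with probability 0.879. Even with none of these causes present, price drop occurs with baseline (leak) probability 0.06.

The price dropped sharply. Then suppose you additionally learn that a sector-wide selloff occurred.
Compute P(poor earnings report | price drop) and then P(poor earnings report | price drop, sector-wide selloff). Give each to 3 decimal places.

P(poor earnings report | price drop) ≈ 0.611; P(poor earnings report | price drop, sector-wide selloff) ≈ 0.337

Under noisy-OR, P(price drop | causes) = 1 − (1−0.06)·∏(1−qᵢ) over the active causes.
For the numerator, keep only poor earnings report=true terms: 0.167437 + 0.055078 = 0.222515
Denominator P(price drop): 0.06×0.68×0.82 + 0.88626×0.68×0.18 + 0.6381×0.32×0.82 + 0.95621×0.32×0.18 = 0.364449
Posterior = 0.222515 / 0.364449 ≈ 0.611

Now condition on the additional information:
Enumerate both values of poor earnings report and weight by the priors:
  P(price drop | sector-wide selloff) = 0.88626*0.68 + 0.95621*0.32
        = 0.602657 + 0.305987 = 0.908644
Keeping only the poor earnings report-present terms gives 0.305987, so
  P(poor earnings report | price drop, sector-wide selloff) = 0.305987 / 0.908644 ≈ 0.337
Conditioning on sector-wide selloff lowers the posterior on poor earnings report: the classic explaining-away effect in a common-effect structure.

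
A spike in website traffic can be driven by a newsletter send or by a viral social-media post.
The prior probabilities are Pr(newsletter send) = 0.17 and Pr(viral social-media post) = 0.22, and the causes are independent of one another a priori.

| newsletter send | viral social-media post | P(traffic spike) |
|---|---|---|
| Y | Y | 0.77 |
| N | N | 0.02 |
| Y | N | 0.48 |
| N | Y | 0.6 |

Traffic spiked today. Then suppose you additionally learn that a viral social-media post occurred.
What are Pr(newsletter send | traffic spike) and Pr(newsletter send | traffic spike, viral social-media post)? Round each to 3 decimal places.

Pr(newsletter send | traffic spike) ≈ 0.430; Pr(newsletter send | traffic spike, viral social-media post) ≈ 0.208

Sum P(traffic spike|·) weighted by the priors over the 4 (newsletter send, viral social-media post) configurations:
  P(traffic spike) = 0.02×0.83×0.78 + 0.6×0.83×0.22 + 0.48×0.17×0.78 + 0.77×0.17×0.22
        = 0.012948 + 0.109560 + 0.063648 + 0.028798 = 0.214954
Keeping only the newsletter send-present terms gives 0.092446, so
  P(newsletter send | traffic spike) = 0.092446 / 0.214954 ≈ 0.430

Now condition on the additional information:
P(traffic spike | viral social-media post) = 0.6*0.83 + 0.77*0.17 = 0.498000 + 0.130900 = 0.628900
Of this, 0.130900 comes from 0.77*0.17 (the newsletter send=true cases).
P(newsletter send | traffic spike, viral social-media post) = 0.130900 / 0.628900 ≈ 0.208
The drop from 0.430 to 0.208 is the explaining-away (discounting) effect.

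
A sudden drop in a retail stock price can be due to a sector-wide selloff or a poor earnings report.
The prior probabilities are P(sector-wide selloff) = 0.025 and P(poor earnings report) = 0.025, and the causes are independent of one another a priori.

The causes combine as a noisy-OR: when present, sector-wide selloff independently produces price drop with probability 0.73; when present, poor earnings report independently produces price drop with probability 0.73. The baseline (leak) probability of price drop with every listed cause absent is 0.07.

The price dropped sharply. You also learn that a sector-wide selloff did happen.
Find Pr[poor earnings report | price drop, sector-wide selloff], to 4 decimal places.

Under noisy-OR, P(price drop | causes) = 1 − (1−0.07)·∏(1−qᵢ) over the active causes.
By total probability over both values of poor earnings report:
  P(price drop | sector-wide selloff) = 0.7489*0.975 + 0.932203*0.025
        = 0.730178 + 0.023305 = 0.753483
Configurations with poor earnings report contribute 0.023305, so
  P(poor earnings report | price drop, sector-wide selloff) = 0.023305 / 0.753483 ≈ 0.0309

Pr[poor earnings report | price drop, sector-wide selloff] ≈ 0.0309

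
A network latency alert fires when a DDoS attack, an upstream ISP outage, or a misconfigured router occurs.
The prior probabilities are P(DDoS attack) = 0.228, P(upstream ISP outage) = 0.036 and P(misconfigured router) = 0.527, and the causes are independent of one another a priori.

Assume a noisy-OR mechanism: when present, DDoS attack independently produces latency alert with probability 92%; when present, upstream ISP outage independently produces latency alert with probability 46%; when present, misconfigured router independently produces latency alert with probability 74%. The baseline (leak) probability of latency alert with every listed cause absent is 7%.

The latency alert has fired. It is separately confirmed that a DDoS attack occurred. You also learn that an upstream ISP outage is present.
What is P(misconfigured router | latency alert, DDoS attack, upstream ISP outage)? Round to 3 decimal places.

P(misconfigured router | latency alert, DDoS attack, upstream ISP outage) ≈ 0.535

Under noisy-OR, P(latency alert | causes) = 1 − (1−0.07)·∏(1−qᵢ) over the active causes.
P(latency alert | DDoS attack, upstream ISP outage) = 0.959824×0.473 + 0.989554×0.527 = 0.453997 + 0.521495 = 0.975492
Restricting to configurations with misconfigured router present: 0.989554×0.527 = 0.521495.
Hence the posterior is 0.521495/0.975492 ≈ 0.535.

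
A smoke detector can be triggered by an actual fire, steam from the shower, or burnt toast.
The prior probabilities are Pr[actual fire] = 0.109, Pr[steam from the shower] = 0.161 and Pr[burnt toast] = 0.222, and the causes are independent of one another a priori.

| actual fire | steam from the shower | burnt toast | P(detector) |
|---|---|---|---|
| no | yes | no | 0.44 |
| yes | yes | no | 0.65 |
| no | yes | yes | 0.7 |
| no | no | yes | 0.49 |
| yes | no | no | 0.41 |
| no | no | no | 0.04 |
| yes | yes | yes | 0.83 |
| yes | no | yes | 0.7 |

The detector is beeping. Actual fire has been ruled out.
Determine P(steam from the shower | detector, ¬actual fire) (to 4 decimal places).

P(steam from the shower | detector, ¬actual fire) ≈ 0.4057

P(detector | ¬actual fire) = 0.04*0.839*0.778 + 0.49*0.839*0.222 + 0.44*0.161*0.778 + 0.7*0.161*0.222 = 0.026110 + 0.091266 + 0.055114 + 0.025019 = 0.197509
Restricting to configurations with steam from the shower present: 0.055114 + 0.025019 = 0.080133.
P(steam from the shower | detector, ¬actual fire) = 0.080133 / 0.197509 ≈ 0.4057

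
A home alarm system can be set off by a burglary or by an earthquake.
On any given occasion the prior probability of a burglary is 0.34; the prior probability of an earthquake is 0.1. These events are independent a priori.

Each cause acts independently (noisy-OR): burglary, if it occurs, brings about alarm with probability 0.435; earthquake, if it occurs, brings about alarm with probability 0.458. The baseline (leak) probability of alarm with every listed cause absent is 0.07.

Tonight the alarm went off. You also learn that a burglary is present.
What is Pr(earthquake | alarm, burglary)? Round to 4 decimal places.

Pr(earthquake | alarm, burglary) ≈ 0.1434

Under noisy-OR, P(alarm | causes) = 1 − (1−0.07)·∏(1−qᵢ) over the active causes.
Enumerate both values of earthquake and weight by the priors:
  P(alarm | burglary) = 0.47455·0.9 + 0.715206·0.1
        = 0.427095 + 0.071521 = 0.498616
Configurations with earthquake contribute 0.071521, so
  P(earthquake | alarm, burglary) = 0.071521 / 0.498616 ≈ 0.1434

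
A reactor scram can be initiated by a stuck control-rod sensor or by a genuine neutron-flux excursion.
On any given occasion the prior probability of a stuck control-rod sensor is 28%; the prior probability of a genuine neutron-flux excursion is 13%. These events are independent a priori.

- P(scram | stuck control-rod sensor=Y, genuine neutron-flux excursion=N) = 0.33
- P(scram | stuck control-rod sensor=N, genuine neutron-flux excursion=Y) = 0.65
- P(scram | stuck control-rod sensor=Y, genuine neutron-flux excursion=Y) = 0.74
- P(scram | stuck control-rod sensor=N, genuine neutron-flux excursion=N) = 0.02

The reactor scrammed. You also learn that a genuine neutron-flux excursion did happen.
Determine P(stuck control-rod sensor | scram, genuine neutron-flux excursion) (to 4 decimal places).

Numerator (weight on configurations with stuck control-rod sensor): 0.74×0.28 = 0.207200
Normalizer over all consistent configurations: 0.65×0.72 + 0.74×0.28 = 0.675200
P(stuck control-rod sensor | scram, genuine neutron-flux excursion) = 0.207200/0.675200 ≈ 0.3069

P(stuck control-rod sensor | scram, genuine neutron-flux excursion) ≈ 0.3069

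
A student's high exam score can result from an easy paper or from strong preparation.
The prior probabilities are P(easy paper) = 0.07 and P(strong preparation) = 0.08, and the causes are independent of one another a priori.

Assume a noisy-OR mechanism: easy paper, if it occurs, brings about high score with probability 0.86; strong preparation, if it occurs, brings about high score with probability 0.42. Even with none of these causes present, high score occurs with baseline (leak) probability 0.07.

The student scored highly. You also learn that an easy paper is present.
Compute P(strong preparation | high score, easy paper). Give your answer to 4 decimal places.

Under noisy-OR, P(high score | causes) = 1 − (1−0.07)·∏(1−qᵢ) over the active causes.
Numerator (weight on configurations with strong preparation): 0.924484·0.08 = 0.073959
The normalizing constant is 0.8698·0.92 + 0.924484·0.08 = 0.874175
Posterior = 0.073959 / 0.874175 ≈ 0.0846

P(strong preparation | high score, easy paper) ≈ 0.0846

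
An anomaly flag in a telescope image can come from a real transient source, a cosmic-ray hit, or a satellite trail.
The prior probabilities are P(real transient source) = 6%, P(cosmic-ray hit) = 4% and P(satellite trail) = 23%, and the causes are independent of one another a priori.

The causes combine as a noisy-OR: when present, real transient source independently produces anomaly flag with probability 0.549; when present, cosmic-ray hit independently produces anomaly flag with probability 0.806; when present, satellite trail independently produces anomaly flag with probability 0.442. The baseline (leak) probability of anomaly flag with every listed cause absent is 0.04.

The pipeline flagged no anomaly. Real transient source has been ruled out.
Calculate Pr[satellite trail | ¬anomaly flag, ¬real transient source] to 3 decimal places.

Under noisy-OR, P(anomaly flag | causes) = 1 − (1−0.04)·∏(1−qᵢ) over the active causes.
For the numerator, keep only satellite trail=true terms: 0.118278 + 0.000956 = 0.119234
The normalizing constant is 0.96·0.96·0.77 + 0.53568·0.96·0.23 + 0.18624·0.04·0.77 + 0.103922·0.04·0.23 = 0.834602
Posterior = 0.119234 / 0.834602 ≈ 0.143

Pr[satellite trail | ¬anomaly flag, ¬real transient source] ≈ 0.143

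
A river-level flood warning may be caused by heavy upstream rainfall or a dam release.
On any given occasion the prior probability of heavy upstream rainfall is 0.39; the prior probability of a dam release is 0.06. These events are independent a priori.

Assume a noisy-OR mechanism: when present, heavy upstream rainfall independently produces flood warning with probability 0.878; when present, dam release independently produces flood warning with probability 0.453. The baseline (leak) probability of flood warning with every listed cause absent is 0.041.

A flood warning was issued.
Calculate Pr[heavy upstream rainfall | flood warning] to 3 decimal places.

Under noisy-OR, P(flood warning | causes) = 1 − (1−0.041)·∏(1−qᵢ) over the active causes.
P(flood warning) = 0.041·0.61·0.94 + 0.475427·0.61·0.06 + 0.883002·0.39·0.94 + 0.936002·0.39·0.06 = 0.023509 + 0.017401 + 0.323709 + 0.021902 = 0.386521
Of this, 0.345611 comes from 0.323709 + 0.021902 (the heavy upstream rainfall=true cases).
So P(heavy upstream rainfall | flood warning) = 0.345611/0.386521 ≈ 0.894.

Pr[heavy upstream rainfall | flood warning] ≈ 0.894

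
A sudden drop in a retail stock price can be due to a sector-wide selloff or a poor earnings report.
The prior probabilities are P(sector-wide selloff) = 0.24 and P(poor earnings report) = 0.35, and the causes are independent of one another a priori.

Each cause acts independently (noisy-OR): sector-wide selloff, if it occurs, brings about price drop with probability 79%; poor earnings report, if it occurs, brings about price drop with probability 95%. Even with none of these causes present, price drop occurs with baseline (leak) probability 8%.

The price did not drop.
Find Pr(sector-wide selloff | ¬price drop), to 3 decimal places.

Pr(sector-wide selloff | ¬price drop) ≈ 0.062

Under noisy-OR, P(price drop | causes) = 1 − (1−0.08)·∏(1−qᵢ) over the active causes.
For the numerator, keep only sector-wide selloff=true terms: 0.030139 + 0.000811 = 0.030950
Denominator P(¬price drop): 0.92×0.76×0.65 + 0.046×0.76×0.35 + 0.1932×0.24×0.65 + 0.00966×0.24×0.35 = 0.497666
Posterior = 0.030950 / 0.497666 ≈ 0.062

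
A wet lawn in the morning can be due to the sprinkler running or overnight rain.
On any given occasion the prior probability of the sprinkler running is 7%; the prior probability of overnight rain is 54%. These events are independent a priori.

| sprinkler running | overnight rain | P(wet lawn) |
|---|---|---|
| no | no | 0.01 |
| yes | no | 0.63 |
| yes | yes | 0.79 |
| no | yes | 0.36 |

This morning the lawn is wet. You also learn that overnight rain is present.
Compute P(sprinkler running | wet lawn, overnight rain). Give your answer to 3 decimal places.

P(sprinkler running | wet lawn, overnight rain) ≈ 0.142

Enumerate both values of sprinkler running and weight by the priors:
  P(wet lawn | overnight rain) = 0.36·0.93 + 0.79·0.07
        = 0.334800 + 0.055300 = 0.390100
The terms with sprinkler running present sum to 0.055300, so
  P(sprinkler running | wet lawn, overnight rain) = 0.055300 / 0.390100 ≈ 0.142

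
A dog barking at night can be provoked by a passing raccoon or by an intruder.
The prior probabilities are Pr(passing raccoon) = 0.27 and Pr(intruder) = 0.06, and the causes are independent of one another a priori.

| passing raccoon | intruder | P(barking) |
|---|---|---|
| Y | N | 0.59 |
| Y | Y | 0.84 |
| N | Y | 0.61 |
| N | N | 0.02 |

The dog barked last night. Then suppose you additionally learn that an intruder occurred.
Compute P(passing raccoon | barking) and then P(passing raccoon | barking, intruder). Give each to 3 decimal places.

P(barking) = 0.02×0.73×0.94 + 0.61×0.73×0.06 + 0.59×0.27×0.94 + 0.84×0.27×0.06 = 0.013724 + 0.026718 + 0.149742 + 0.013608 = 0.203792
The passing raccoon-present share is 0.149742 + 0.013608 = 0.163350.
So P(passing raccoon | barking) = 0.163350/0.203792 ≈ 0.802.

Now also conditioning on intruder=true:
Weight on passing raccoon=true, given the evidence: 0.84*0.27 = 0.226800
Denominator P(barking | intruder): 0.61*0.73 + 0.84*0.27 = 0.672100
Posterior = 0.226800 / 0.672100 ≈ 0.337

P(passing raccoon | barking) ≈ 0.802; P(passing raccoon | barking, intruder) ≈ 0.337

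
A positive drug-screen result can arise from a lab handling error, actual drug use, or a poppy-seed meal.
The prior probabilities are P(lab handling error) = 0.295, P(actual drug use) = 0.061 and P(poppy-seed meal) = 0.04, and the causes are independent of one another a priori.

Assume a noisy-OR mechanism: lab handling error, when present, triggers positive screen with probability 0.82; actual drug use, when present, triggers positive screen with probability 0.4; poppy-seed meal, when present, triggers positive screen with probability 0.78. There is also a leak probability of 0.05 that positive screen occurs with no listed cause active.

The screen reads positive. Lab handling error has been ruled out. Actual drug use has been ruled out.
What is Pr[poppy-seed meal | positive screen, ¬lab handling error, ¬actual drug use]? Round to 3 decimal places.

Pr[poppy-seed meal | positive screen, ¬lab handling error, ¬actual drug use] ≈ 0.397

Under noisy-OR, P(positive screen | causes) = 1 − (1−0.05)·∏(1−qᵢ) over the active causes.
P(positive screen | ¬lab handling error, ¬actual drug use) = 0.05*0.96 + 0.791*0.04 = 0.048000 + 0.031640 = 0.079640
The poppy-seed meal-present share is 0.791*0.04 = 0.031640.
P(poppy-seed meal | positive screen, ¬lab handling error, ¬actual drug use) = 0.031640 / 0.079640 ≈ 0.397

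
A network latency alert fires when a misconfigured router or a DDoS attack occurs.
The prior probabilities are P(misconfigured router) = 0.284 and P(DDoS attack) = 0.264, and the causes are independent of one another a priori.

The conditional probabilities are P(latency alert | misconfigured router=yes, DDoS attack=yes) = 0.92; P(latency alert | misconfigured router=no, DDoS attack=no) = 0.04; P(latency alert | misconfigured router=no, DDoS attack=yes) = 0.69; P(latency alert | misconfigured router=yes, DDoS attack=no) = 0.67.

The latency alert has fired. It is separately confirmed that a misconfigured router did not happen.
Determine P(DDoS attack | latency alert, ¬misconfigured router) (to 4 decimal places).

P(latency alert | ¬misconfigured router) = 0.04·0.736 + 0.69·0.264 = 0.029440 + 0.182160 = 0.211600
The DDoS attack-present share is 0.69·0.264 = 0.182160.
P(DDoS attack | latency alert, ¬misconfigured router) = 0.182160 / 0.211600 ≈ 0.8609

P(DDoS attack | latency alert, ¬misconfigured router) ≈ 0.8609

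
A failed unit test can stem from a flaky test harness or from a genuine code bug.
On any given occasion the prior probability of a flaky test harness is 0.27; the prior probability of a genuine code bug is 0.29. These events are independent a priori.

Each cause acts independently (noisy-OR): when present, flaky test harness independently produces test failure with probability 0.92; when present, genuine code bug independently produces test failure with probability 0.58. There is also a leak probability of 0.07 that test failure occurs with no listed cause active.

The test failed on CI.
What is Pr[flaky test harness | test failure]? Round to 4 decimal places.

Under noisy-OR, P(test failure | causes) = 1 − (1−0.07)·∏(1−qᵢ) over the active causes.
P(test failure) = 0.07·0.73·0.71 + 0.6094·0.73·0.29 + 0.9256·0.27·0.71 + 0.968752·0.27·0.29 = 0.036281 + 0.129010 + 0.177438 + 0.075853 = 0.418582
Of this, 0.253291 comes from 0.177438 + 0.075853 (the flaky test harness=true cases).
So P(flaky test harness | test failure) = 0.253291/0.418582 ≈ 0.6051.

Pr[flaky test harness | test failure] ≈ 0.6051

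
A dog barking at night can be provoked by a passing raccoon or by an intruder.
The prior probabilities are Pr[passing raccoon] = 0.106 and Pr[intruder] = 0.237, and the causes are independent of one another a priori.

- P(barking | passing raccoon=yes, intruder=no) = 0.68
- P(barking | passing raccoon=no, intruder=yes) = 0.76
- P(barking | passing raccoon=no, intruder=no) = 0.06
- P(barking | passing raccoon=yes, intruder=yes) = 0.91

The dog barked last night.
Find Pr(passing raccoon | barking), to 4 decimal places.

Pr(passing raccoon | barking) ≈ 0.2783

Numerator (weight on configurations with passing raccoon): 0.054997 + 0.022861 = 0.077858
Normalizer over all consistent configurations: 0.06·0.894·0.763 + 0.76·0.894·0.237 + 0.68·0.106·0.763 + 0.91·0.106·0.237 = 0.279812
Posterior = 0.077858 / 0.279812 ≈ 0.2783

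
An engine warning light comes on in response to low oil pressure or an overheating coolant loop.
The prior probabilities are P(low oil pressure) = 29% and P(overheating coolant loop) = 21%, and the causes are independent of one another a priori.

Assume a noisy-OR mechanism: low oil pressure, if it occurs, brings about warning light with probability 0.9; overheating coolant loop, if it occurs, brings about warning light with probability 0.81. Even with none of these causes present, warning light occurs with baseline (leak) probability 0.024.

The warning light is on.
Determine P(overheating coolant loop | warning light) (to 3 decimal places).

P(overheating coolant loop | warning light) ≈ 0.451

Under noisy-OR, P(warning light | causes) = 1 − (1−0.024)·∏(1−qᵢ) over the active causes.
P(warning light) = 0.024·0.71·0.79 + 0.81456·0.71·0.21 + 0.9024·0.29·0.79 + 0.981456·0.29·0.21 = 0.013462 + 0.121451 + 0.206740 + 0.059771 = 0.401424
The overheating coolant loop-present share is 0.121451 + 0.059771 = 0.181222.
Hence the posterior is 0.181222/0.401424 ≈ 0.451.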